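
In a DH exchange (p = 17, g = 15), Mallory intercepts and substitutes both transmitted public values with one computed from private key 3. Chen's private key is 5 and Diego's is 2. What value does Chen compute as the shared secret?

Chen receives Mallory's public value M = 15^3 mod 17 instead of the honest one.
15^1 ≡ 15 (mod 17)
15^2 = (15^1)^2 ≡ 15^2 = 225 ≡ 4 (mod 17)
15^3 = 15^2 · 15^1 ≡ 4 · 15 ≡ 9 (mod 17).
So M = 9. Chen computes K = M^5 mod 17.
9^1 ≡ 9 (mod 17)
9^2 = (9^1)^2 ≡ 9^2 = 81 ≡ 13 (mod 17)
9^4 = (9^2)^2 ≡ 13^2 = 169 ≡ 16 (mod 17)
9^5 = 9^4 · 9^1 ≡ 16 · 9 ≡ 8 (mod 17).

8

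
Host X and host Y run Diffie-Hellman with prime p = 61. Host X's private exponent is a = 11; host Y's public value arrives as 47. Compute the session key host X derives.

13

Shared key K = 47^11 mod 61.
47^1 ≡ 47 (mod 61)
47^2 = (47^1)^2 ≡ 47^2 = 2209 ≡ 13 (mod 61)
47^4 = (47^2)^2 ≡ 13^2 = 169 ≡ 47 (mod 61)
47^8 = (47^4)^2 ≡ 47^2 = 2209 ≡ 13 (mod 61)
47^11 = 47^8 · 47^2 · 47^1 ≡ 13 · 13 · 47 ≡ 13 (mod 61).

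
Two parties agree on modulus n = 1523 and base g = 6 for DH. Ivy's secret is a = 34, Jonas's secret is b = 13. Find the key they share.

536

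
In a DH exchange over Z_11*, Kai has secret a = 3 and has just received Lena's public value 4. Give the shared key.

9

Shared key K = 4^3 mod 11.
4^1 ≡ 4 (mod 11)
4^2 = (4^1)^2 ≡ 4^2 = 16 ≡ 5 (mod 11)
4^3 = 4^2 · 4^1 ≡ 5 · 4 ≡ 9 (mod 11).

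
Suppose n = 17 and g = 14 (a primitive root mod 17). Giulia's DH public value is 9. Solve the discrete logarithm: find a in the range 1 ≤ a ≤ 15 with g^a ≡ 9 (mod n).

2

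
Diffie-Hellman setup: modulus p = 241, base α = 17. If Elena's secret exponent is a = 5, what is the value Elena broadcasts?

126

Public value = 17^5 mod 241.
17^1 ≡ 17 (mod 241)
17^2 = (17^1)^2 ≡ 17^2 = 289 ≡ 48 (mod 241)
17^4 = (17^2)^2 ≡ 48^2 = 2304 ≡ 135 (mod 241)
17^5 = 17^4 · 17^1 ≡ 135 · 17 ≡ 126 (mod 241).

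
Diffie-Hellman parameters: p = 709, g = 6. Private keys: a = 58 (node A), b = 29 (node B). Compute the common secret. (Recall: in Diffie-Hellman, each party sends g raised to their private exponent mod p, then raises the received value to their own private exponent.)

532

Node A sends A = g^a mod p = 6^58 mod 709.
6^1 ≡ 6 (mod 709)
6^2 = (6^1)^2 ≡ 6^2 = 36 ≡ 36 (mod 709)
6^4 = (6^2)^2 ≡ 36^2 = 1296 ≡ 587 (mod 709)
6^8 = (6^4)^2 ≡ 587^2 = 344569 ≡ 704 (mod 709)
6^16 = (6^8)^2 ≡ 704^2 = 495616 ≡ 25 (mod 709)
6^32 = (6^16)^2 ≡ 25^2 = 625 ≡ 625 (mod 709)
6^58 = 6^32 · 6^16 · 6^8 · 6^2 ≡ 625 · 25 · 704 · 36 ≡ 103 (mod 709).
So A = 103. Node B then computes K = A^b mod p = 103^29 mod 709.
103^1 ≡ 103 (mod 709)
103^2 = (103^1)^2 ≡ 103^2 = 10609 ≡ 683 (mod 709)
103^4 = (103^2)^2 ≡ 683^2 = 466489 ≡ 676 (mod 709)
103^8 = (103^4)^2 ≡ 676^2 = 456976 ≡ 380 (mod 709)
103^16 = (103^8)^2 ≡ 380^2 = 144400 ≡ 473 (mod 709)
103^29 = 103^16 · 103^8 · 103^4 · 103^1 ≡ 473 · 380 · 676 · 103 ≡ 532 (mod 709).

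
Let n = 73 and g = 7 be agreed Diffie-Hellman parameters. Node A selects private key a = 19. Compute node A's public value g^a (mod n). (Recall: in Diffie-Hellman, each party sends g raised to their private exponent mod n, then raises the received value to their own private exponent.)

Public value = 7^19 (mod 73).
7^1 ≡ 7 (mod 73)
7^2 = (7^1)^2 ≡ 7^2 = 49 ≡ 49 (mod 73)
7^4 = (7^2)^2 ≡ 49^2 = 2401 ≡ 65 (mod 73)
7^8 = (7^4)^2 ≡ 65^2 = 4225 ≡ 64 (mod 73)
7^16 = (7^8)^2 ≡ 64^2 = 4096 ≡ 8 (mod 73)
7^19 = 7^16 · 7^2 · 7^1 ≡ 8 · 49 · 7 ≡ 43 (mod 73).

43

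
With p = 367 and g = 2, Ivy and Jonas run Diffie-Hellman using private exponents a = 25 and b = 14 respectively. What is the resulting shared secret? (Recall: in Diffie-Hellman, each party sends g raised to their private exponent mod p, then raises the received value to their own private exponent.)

Ivy sends A = g^a mod p = 2^25 mod 367.
2^1 ≡ 2 (mod 367)
2^2 = (2^1)^2 ≡ 2^2 = 4 ≡ 4 (mod 367)
2^4 = (2^2)^2 ≡ 4^2 = 16 ≡ 16 (mod 367)
2^8 = (2^4)^2 ≡ 16^2 = 256 ≡ 256 (mod 367)
2^16 = (2^8)^2 ≡ 256^2 = 65536 ≡ 210 (mod 367)
2^25 = 2^16 · 2^8 · 2^1 ≡ 210 · 256 · 2 ≡ 356 (mod 367).
So A = 356. Jonas then computes K = A^b mod p = 356^14 mod 367.
356^1 ≡ 356 (mod 367)
356^2 = (356^1)^2 ≡ 356^2 = 126736 ≡ 121 (mod 367)
356^4 = (356^2)^2 ≡ 121^2 = 14641 ≡ 328 (mod 367)
356^8 = (356^4)^2 ≡ 328^2 = 107584 ≡ 53 (mod 367)
356^14 = 356^8 · 356^4 · 356^2 ≡ 53 · 328 · 121 ≡ 187 (mod 367).

187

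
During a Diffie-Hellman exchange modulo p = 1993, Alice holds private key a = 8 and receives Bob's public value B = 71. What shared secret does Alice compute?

Shared key K = 71^8 mod 1993.
71^1 ≡ 71 (mod 1993)
71^2 = (71^1)^2 ≡ 71^2 = 5041 ≡ 1055 (mod 1993)
71^4 = (71^2)^2 ≡ 1055^2 = 1113025 ≡ 931 (mod 1993)
71^8 = (71^4)^2 ≡ 931^2 = 866761 ≡ 1799 (mod 1993)

1799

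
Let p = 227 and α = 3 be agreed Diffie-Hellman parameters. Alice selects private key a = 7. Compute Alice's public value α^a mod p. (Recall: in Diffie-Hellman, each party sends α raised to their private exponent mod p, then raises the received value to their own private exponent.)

144

Public value = 3^7 mod 227.
3^1 ≡ 3 (mod 227)
3^2 = (3^1)^2 ≡ 3^2 = 9 ≡ 9 (mod 227)
3^4 = (3^2)^2 ≡ 9^2 = 81 ≡ 81 (mod 227)
3^7 = 3^4 · 3^2 · 3^1 ≡ 81 · 9 · 3 ≡ 144 (mod 227).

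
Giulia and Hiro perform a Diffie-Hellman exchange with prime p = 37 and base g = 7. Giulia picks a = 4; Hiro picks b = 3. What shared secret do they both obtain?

10

Hiro sends B = g^b mod p = 7^3 mod 37.
7^1 ≡ 7 (mod 37)
7^2 = (7^1)^2 ≡ 7^2 = 49 ≡ 12 (mod 37)
7^3 = 7^2 · 7^1 ≡ 12 · 7 ≡ 10 (mod 37).
So B = 10. Giulia then computes K = B^a mod p = 10^4 mod 37.
10^1 ≡ 10 (mod 37)
10^2 = (10^1)^2 ≡ 10^2 = 100 ≡ 26 (mod 37)
10^4 = (10^2)^2 ≡ 26^2 = 676 ≡ 10 (mod 37)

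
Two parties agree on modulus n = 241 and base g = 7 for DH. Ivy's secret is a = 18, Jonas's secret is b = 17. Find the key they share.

Ivy sends A = g^a mod n = 7^18 mod 241.
7^1 ≡ 7 (mod 241)
7^2 = (7^1)^2 ≡ 7^2 = 49 ≡ 49 (mod 241)
7^4 = (7^2)^2 ≡ 49^2 = 2401 ≡ 232 (mod 241)
7^8 = (7^4)^2 ≡ 232^2 = 53824 ≡ 81 (mod 241)
7^16 = (7^8)^2 ≡ 81^2 = 6561 ≡ 54 (mod 241)
7^18 = 7^16 · 7^2 ≡ 54 · 49 ≡ 236 (mod 241).
So A = 236. Jonas then computes K = A^b mod n = 236^17 mod 241.
236^1 ≡ 236 (mod 241)
236^2 = (236^1)^2 ≡ 236^2 = 55696 ≡ 25 (mod 241)
236^4 = (236^2)^2 ≡ 25^2 = 625 ≡ 143 (mod 241)
236^8 = (236^4)^2 ≡ 143^2 = 20449 ≡ 205 (mod 241)
236^16 = (236^8)^2 ≡ 205^2 = 42025 ≡ 91 (mod 241)
236^17 = 236^16 · 236^1 ≡ 91 · 236 ≡ 27 (mod 241).

27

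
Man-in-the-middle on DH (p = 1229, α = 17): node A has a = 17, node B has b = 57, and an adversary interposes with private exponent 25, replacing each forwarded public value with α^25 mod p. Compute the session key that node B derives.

Node B receives an adversary's public value M = 17^25 mod 1229 instead of the honest one.
17^1 ≡ 17 (mod 1229)
17^2 = (17^1)^2 ≡ 17^2 = 289 ≡ 289 (mod 1229)
17^4 = (17^2)^2 ≡ 289^2 = 83521 ≡ 1178 (mod 1229)
17^8 = (17^4)^2 ≡ 1178^2 = 1387684 ≡ 143 (mod 1229)
17^16 = (17^8)^2 ≡ 143^2 = 20449 ≡ 785 (mod 1229)
17^25 = 17^16 · 17^8 · 17^1 ≡ 785 · 143 · 17 ≡ 927 (mod 1229).
So M = 927. Node B computes K = M^57 mod 1229.
927^1 ≡ 927 (mod 1229)
927^2 = (927^1)^2 ≡ 927^2 = 859329 ≡ 258 (mod 1229)
927^4 = (927^2)^2 ≡ 258^2 = 66564 ≡ 198 (mod 1229)
927^8 = (927^4)^2 ≡ 198^2 = 39204 ≡ 1105 (mod 1229)
927^16 = (927^8)^2 ≡ 1105^2 = 1221025 ≡ 628 (mod 1229)
927^32 = (927^16)^2 ≡ 628^2 = 394384 ≡ 1104 (mod 1229)
927^57 = 927^32 · 927^16 · 927^8 · 927^1 ≡ 1104 · 628 · 1105 · 927 ≡ 451 (mod 1229).

451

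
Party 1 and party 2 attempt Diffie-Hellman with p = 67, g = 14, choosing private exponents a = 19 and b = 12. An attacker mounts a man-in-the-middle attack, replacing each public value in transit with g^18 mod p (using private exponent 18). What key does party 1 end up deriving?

14

Party 1 receives an attacker's public value M = 14^18 mod 67 instead of the honest one.
14^1 ≡ 14 (mod 67)
14^2 = (14^1)^2 ≡ 14^2 = 196 ≡ 62 (mod 67)
14^4 = (14^2)^2 ≡ 62^2 = 3844 ≡ 25 (mod 67)
14^8 = (14^4)^2 ≡ 25^2 = 625 ≡ 22 (mod 67)
14^16 = (14^8)^2 ≡ 22^2 = 484 ≡ 15 (mod 67)
14^18 = 14^16 · 14^2 ≡ 15 · 62 ≡ 59 (mod 67).
So M = 59. Party 1 computes K = M^19 mod 67.
59^1 ≡ 59 (mod 67)
59^2 = (59^1)^2 ≡ 59^2 = 3481 ≡ 64 (mod 67)
59^4 = (59^2)^2 ≡ 64^2 = 4096 ≡ 9 (mod 67)
59^8 = (59^4)^2 ≡ 9^2 = 81 ≡ 14 (mod 67)
59^16 = (59^8)^2 ≡ 14^2 = 196 ≡ 62 (mod 67)
59^19 = 59^16 · 59^2 · 59^1 ≡ 62 · 64 · 59 ≡ 14 (mod 67).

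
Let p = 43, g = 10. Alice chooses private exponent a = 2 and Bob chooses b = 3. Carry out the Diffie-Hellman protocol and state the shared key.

35

Bob sends B = g^b mod p = 10^3 mod 43.
10^1 ≡ 10 (mod 43)
10^2 = (10^1)^2 ≡ 10^2 = 100 ≡ 14 (mod 43)
10^3 = 10^2 · 10^1 ≡ 14 · 10 ≡ 11 (mod 43).
So B = 11. Alice then computes K = B^a mod p = 11^2 mod 43.
11^1 ≡ 11 (mod 43)
11^2 = (11^1)^2 ≡ 11^2 = 121 ≡ 35 (mod 43)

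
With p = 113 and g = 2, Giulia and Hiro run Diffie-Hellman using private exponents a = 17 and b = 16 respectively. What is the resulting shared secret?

Hiro sends B = g^b mod p = 2^16 mod 113.
2^1 ≡ 2 (mod 113)
2^2 = (2^1)^2 ≡ 2^2 = 4 ≡ 4 (mod 113)
2^4 = (2^2)^2 ≡ 4^2 = 16 ≡ 16 (mod 113)
2^8 = (2^4)^2 ≡ 16^2 = 256 ≡ 30 (mod 113)
2^16 = (2^8)^2 ≡ 30^2 = 900 ≡ 109 (mod 113)
So B = 109. Giulia then computes K = B^a mod p = 109^17 mod 113.
109^1 ≡ 109 (mod 113)
109^2 = (109^1)^2 ≡ 109^2 = 11881 ≡ 16 (mod 113)
109^4 = (109^2)^2 ≡ 16^2 = 256 ≡ 30 (mod 113)
109^8 = (109^4)^2 ≡ 30^2 = 900 ≡ 109 (mod 113)
109^16 = (109^8)^2 ≡ 109^2 = 11881 ≡ 16 (mod 113)
109^17 = 109^16 · 109^1 ≡ 16 · 109 ≡ 49 (mod 113).

49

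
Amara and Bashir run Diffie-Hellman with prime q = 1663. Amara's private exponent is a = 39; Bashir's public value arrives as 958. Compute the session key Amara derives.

527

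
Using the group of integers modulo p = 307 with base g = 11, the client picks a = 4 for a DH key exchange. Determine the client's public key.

Public value = 11^4 (mod 307).
11^1 ≡ 11 (mod 307)
11^2 = (11^1)^2 ≡ 11^2 = 121 ≡ 121 (mod 307)
11^4 = (11^2)^2 ≡ 121^2 = 14641 ≡ 212 (mod 307)

212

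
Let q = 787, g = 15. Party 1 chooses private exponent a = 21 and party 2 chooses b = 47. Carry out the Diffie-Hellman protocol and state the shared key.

719

Party 1 sends A = g^a mod q = 15^21 mod 787.
15^1 ≡ 15 (mod 787)
15^2 = (15^1)^2 ≡ 15^2 = 225 ≡ 225 (mod 787)
15^4 = (15^2)^2 ≡ 225^2 = 50625 ≡ 257 (mod 787)
15^8 = (15^4)^2 ≡ 257^2 = 66049 ≡ 728 (mod 787)
15^16 = (15^8)^2 ≡ 728^2 = 529984 ≡ 333 (mod 787)
15^21 = 15^16 · 15^4 · 15^1 ≡ 333 · 257 · 15 ≡ 118 (mod 787).
So A = 118. Party 2 then computes K = A^b mod q = 118^47 mod 787.
118^1 ≡ 118 (mod 787)
118^2 = (118^1)^2 ≡ 118^2 = 13924 ≡ 545 (mod 787)
118^4 = (118^2)^2 ≡ 545^2 = 297025 ≡ 326 (mod 787)
118^8 = (118^4)^2 ≡ 326^2 = 106276 ≡ 31 (mod 787)
118^16 = (118^8)^2 ≡ 31^2 = 961 ≡ 174 (mod 787)
118^32 = (118^16)^2 ≡ 174^2 = 30276 ≡ 370 (mod 787)
118^47 = 118^32 · 118^8 · 118^4 · 118^2 · 118^1 ≡ 370 · 31 · 326 · 545 · 118 ≡ 719 (mod 787).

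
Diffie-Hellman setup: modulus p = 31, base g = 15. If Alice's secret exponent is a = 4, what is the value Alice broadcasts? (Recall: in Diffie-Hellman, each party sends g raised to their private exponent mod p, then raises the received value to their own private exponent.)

Public value = 15^4 mod 31.
15^1 ≡ 15 (mod 31)
15^2 = (15^1)^2 ≡ 15^2 = 225 ≡ 8 (mod 31)
15^4 = (15^2)^2 ≡ 8^2 = 64 ≡ 2 (mod 31)

2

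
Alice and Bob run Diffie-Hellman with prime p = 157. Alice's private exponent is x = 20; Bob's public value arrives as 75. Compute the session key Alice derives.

Shared key K = 75^20 mod 157.
75^1 ≡ 75 (mod 157)
75^2 = (75^1)^2 ≡ 75^2 = 5625 ≡ 130 (mod 157)
75^4 = (75^2)^2 ≡ 130^2 = 16900 ≡ 101 (mod 157)
75^8 = (75^4)^2 ≡ 101^2 = 10201 ≡ 153 (mod 157)
75^16 = (75^8)^2 ≡ 153^2 = 23409 ≡ 16 (mod 157)
75^20 = 75^16 · 75^4 ≡ 16 · 101 ≡ 46 (mod 157).

46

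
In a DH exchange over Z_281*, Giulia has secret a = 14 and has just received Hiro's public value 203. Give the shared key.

Shared key K = 203^14 mod 281.
203^1 ≡ 203 (mod 281)
203^2 = (203^1)^2 ≡ 203^2 = 41209 ≡ 183 (mod 281)
203^4 = (203^2)^2 ≡ 183^2 = 33489 ≡ 50 (mod 281)
203^8 = (203^4)^2 ≡ 50^2 = 2500 ≡ 252 (mod 281)
203^14 = 203^8 · 203^4 · 203^2 ≡ 252 · 50 · 183 ≡ 195 (mod 281).

195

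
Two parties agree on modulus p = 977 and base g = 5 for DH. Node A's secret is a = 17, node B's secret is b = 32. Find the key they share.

722

Node A sends A = g^a mod p = 5^17 mod 977.
5^1 ≡ 5 (mod 977)
5^2 = (5^1)^2 ≡ 5^2 = 25 ≡ 25 (mod 977)
5^4 = (5^2)^2 ≡ 25^2 = 625 ≡ 625 (mod 977)
5^8 = (5^4)^2 ≡ 625^2 = 390625 ≡ 802 (mod 977)
5^16 = (5^8)^2 ≡ 802^2 = 643204 ≡ 338 (mod 977)
5^17 = 5^16 · 5^1 ≡ 338 · 5 ≡ 713 (mod 977).
So A = 713. Node B then computes K = A^b mod p = 713^32 mod 977.
713^1 ≡ 713 (mod 977)
713^2 = (713^1)^2 ≡ 713^2 = 508369 ≡ 329 (mod 977)
713^4 = (713^2)^2 ≡ 329^2 = 108241 ≡ 771 (mod 977)
713^8 = (713^4)^2 ≡ 771^2 = 594441 ≡ 425 (mod 977)
713^16 = (713^8)^2 ≡ 425^2 = 180625 ≡ 857 (mod 977)
713^32 = (713^16)^2 ≡ 857^2 = 734449 ≡ 722 (mod 977)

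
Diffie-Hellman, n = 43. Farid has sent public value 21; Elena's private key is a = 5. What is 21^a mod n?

Shared key K = 21^5 mod 43.
21^1 ≡ 21 (mod 43)
21^2 = (21^1)^2 ≡ 21^2 = 441 ≡ 11 (mod 43)
21^4 = (21^2)^2 ≡ 11^2 = 121 ≡ 35 (mod 43)
21^5 = 21^4 · 21^1 ≡ 35 · 21 ≡ 4 (mod 43).

4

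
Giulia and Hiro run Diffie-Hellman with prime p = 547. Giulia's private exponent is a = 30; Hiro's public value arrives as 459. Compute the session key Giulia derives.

64

Shared key K = 459^30 mod 547.
459^1 ≡ 459 (mod 547)
459^2 = (459^1)^2 ≡ 459^2 = 210681 ≡ 86 (mod 547)
459^4 = (459^2)^2 ≡ 86^2 = 7396 ≡ 285 (mod 547)
459^8 = (459^4)^2 ≡ 285^2 = 81225 ≡ 269 (mod 547)
459^16 = (459^8)^2 ≡ 269^2 = 72361 ≡ 157 (mod 547)
459^30 = 459^16 · 459^8 · 459^4 · 459^2 ≡ 157 · 269 · 285 · 86 ≡ 64 (mod 547).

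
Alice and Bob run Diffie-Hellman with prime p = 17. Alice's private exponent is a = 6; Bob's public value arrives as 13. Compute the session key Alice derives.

Shared key K = 13^6 mod 17.
13^1 ≡ 13 (mod 17)
13^2 = (13^1)^2 ≡ 13^2 = 169 ≡ 16 (mod 17)
13^4 = (13^2)^2 ≡ 16^2 = 256 ≡ 1 (mod 17)
13^6 = 13^4 · 13^2 ≡ 1 · 16 ≡ 16 (mod 17).

16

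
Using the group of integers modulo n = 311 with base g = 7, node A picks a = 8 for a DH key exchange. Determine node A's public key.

105

Public value = 7^8 mod 311.
7^1 ≡ 7 (mod 311)
7^2 = (7^1)^2 ≡ 7^2 = 49 ≡ 49 (mod 311)
7^4 = (7^2)^2 ≡ 49^2 = 2401 ≡ 224 (mod 311)
7^8 = (7^4)^2 ≡ 224^2 = 50176 ≡ 105 (mod 311)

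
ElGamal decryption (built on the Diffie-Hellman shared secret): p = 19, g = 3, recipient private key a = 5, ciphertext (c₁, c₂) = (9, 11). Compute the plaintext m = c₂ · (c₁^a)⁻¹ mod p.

9

Shared mask s = c₁^a mod p = 9^5 mod 19.
9^1 ≡ 9 (mod 19)
9^2 = (9^1)^2 ≡ 9^2 = 81 ≡ 5 (mod 19)
9^4 = (9^2)^2 ≡ 5^2 = 25 ≡ 6 (mod 19)
9^5 = 9^4 · 9^1 ≡ 6 · 9 ≡ 16 (mod 19).
So s = 16; s⁻¹ ≡ 6 (mod 19).
m = c₂ · s⁻¹ mod 19 = 11 · 6 mod 19 = 9.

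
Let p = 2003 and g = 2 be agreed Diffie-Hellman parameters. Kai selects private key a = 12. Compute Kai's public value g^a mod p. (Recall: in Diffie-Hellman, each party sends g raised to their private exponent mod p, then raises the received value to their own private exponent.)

90

Public value = 2^12 mod 2003.
2^1 ≡ 2 (mod 2003)
2^2 = (2^1)^2 ≡ 2^2 = 4 ≡ 4 (mod 2003)
2^4 = (2^2)^2 ≡ 4^2 = 16 ≡ 16 (mod 2003)
2^8 = (2^4)^2 ≡ 16^2 = 256 ≡ 256 (mod 2003)
2^12 = 2^8 · 2^4 ≡ 256 · 16 ≡ 90 (mod 2003).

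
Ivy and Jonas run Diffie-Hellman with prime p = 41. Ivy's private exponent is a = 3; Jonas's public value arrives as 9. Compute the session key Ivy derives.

32

Shared key K = 9^3 mod 41.
9^1 ≡ 9 (mod 41)
9^2 = (9^1)^2 ≡ 9^2 = 81 ≡ 40 (mod 41)
9^3 = 9^2 · 9^1 ≡ 40 · 9 ≡ 32 (mod 41).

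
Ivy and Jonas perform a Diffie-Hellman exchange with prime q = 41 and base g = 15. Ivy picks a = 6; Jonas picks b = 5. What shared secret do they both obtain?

9

Ivy sends A = g^a mod q = 15^6 mod 41.
15^1 ≡ 15 (mod 41)
15^2 = (15^1)^2 ≡ 15^2 = 225 ≡ 20 (mod 41)
15^4 = (15^2)^2 ≡ 20^2 = 400 ≡ 31 (mod 41)
15^6 = 15^4 · 15^2 ≡ 31 · 20 ≡ 5 (mod 41).
So A = 5. Jonas then computes K = A^b mod q = 5^5 mod 41.
5^1 ≡ 5 (mod 41)
5^2 = (5^1)^2 ≡ 5^2 = 25 ≡ 25 (mod 41)
5^4 = (5^2)^2 ≡ 25^2 = 625 ≡ 10 (mod 41)
5^5 = 5^4 · 5^1 ≡ 10 · 5 ≡ 9 (mod 41).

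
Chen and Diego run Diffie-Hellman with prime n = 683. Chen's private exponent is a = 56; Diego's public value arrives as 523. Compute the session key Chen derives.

248

Shared key K = 523^56 mod 683.
523^1 ≡ 523 (mod 683)
523^2 = (523^1)^2 ≡ 523^2 = 273529 ≡ 329 (mod 683)
523^4 = (523^2)^2 ≡ 329^2 = 108241 ≡ 327 (mod 683)
523^8 = (523^4)^2 ≡ 327^2 = 106929 ≡ 381 (mod 683)
523^16 = (523^8)^2 ≡ 381^2 = 145161 ≡ 365 (mod 683)
523^32 = (523^16)^2 ≡ 365^2 = 133225 ≡ 40 (mod 683)
523^56 = 523^32 · 523^16 · 523^8 ≡ 40 · 365 · 381 ≡ 248 (mod 683).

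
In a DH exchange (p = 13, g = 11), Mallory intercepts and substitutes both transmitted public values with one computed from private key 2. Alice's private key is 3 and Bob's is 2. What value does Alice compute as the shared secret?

12

Alice receives Mallory's public value M = 11^2 mod 13 instead of the honest one.
11^1 ≡ 11 (mod 13)
11^2 = (11^1)^2 ≡ 11^2 = 121 ≡ 4 (mod 13)
So M = 4. Alice computes K = M^3 mod 13.
4^1 ≡ 4 (mod 13)
4^2 = (4^1)^2 ≡ 4^2 = 16 ≡ 3 (mod 13)
4^3 = 4^2 · 4^1 ≡ 3 · 4 ≡ 12 (mod 13).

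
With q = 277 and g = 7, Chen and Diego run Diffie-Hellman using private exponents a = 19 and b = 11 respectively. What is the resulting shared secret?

228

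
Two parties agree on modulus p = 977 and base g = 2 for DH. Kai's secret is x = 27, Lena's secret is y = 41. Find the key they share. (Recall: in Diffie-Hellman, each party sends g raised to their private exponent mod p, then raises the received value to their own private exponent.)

Kai sends A = g^x mod p = 2^27 mod 977.
2^1 ≡ 2 (mod 977)
2^2 = (2^1)^2 ≡ 2^2 = 4 ≡ 4 (mod 977)
2^4 = (2^2)^2 ≡ 4^2 = 16 ≡ 16 (mod 977)
2^8 = (2^4)^2 ≡ 16^2 = 256 ≡ 256 (mod 977)
2^16 = (2^8)^2 ≡ 256^2 = 65536 ≡ 77 (mod 977)
2^27 = 2^16 · 2^8 · 2^2 · 2^1 ≡ 77 · 256 · 4 · 2 ≡ 399 (mod 977).
So A = 399. Lena then computes K = A^y mod p = 399^41 mod 977.
399^1 ≡ 399 (mod 977)
399^2 = (399^1)^2 ≡ 399^2 = 159201 ≡ 927 (mod 977)
399^4 = (399^2)^2 ≡ 927^2 = 859329 ≡ 546 (mod 977)
399^8 = (399^4)^2 ≡ 546^2 = 298116 ≡ 131 (mod 977)
399^16 = (399^8)^2 ≡ 131^2 = 17161 ≡ 552 (mod 977)
399^32 = (399^16)^2 ≡ 552^2 = 304704 ≡ 857 (mod 977)
399^41 = 399^32 · 399^8 · 399^1 ≡ 857 · 131 · 399 ≡ 60 (mod 977).

60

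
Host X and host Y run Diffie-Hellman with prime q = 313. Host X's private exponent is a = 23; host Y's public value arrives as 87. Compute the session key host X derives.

196

Shared key K = 87^23 mod 313.
87^1 ≡ 87 (mod 313)
87^2 = (87^1)^2 ≡ 87^2 = 7569 ≡ 57 (mod 313)
87^4 = (87^2)^2 ≡ 57^2 = 3249 ≡ 119 (mod 313)
87^8 = (87^4)^2 ≡ 119^2 = 14161 ≡ 76 (mod 313)
87^16 = (87^8)^2 ≡ 76^2 = 5776 ≡ 142 (mod 313)
87^23 = 87^16 · 87^4 · 87^2 · 87^1 ≡ 142 · 119 · 57 · 87 ≡ 196 (mod 313).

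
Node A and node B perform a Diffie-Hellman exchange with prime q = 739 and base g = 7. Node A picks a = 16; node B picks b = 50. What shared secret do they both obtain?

Node A sends A = g^a mod q = 7^16 mod 739.
7^1 ≡ 7 (mod 739)
7^2 = (7^1)^2 ≡ 7^2 = 49 ≡ 49 (mod 739)
7^4 = (7^2)^2 ≡ 49^2 = 2401 ≡ 184 (mod 739)
7^8 = (7^4)^2 ≡ 184^2 = 33856 ≡ 601 (mod 739)
7^16 = (7^8)^2 ≡ 601^2 = 361201 ≡ 569 (mod 739)
So A = 569. Node B then computes K = A^b mod q = 569^50 mod 739.
569^1 ≡ 569 (mod 739)
569^2 = (569^1)^2 ≡ 569^2 = 323761 ≡ 79 (mod 739)
569^4 = (569^2)^2 ≡ 79^2 = 6241 ≡ 329 (mod 739)
569^8 = (569^4)^2 ≡ 329^2 = 108241 ≡ 347 (mod 739)
569^16 = (569^8)^2 ≡ 347^2 = 120409 ≡ 691 (mod 739)
569^32 = (569^16)^2 ≡ 691^2 = 477481 ≡ 87 (mod 739)
569^50 = 569^32 · 569^16 · 569^2 ≡ 87 · 691 · 79 ≡ 429 (mod 739).

429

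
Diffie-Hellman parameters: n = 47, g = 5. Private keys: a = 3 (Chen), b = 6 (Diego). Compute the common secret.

2

Chen sends A = g^a mod n = 5^3 mod 47.
5^1 ≡ 5 (mod 47)
5^2 = (5^1)^2 ≡ 5^2 = 25 ≡ 25 (mod 47)
5^3 = 5^2 · 5^1 ≡ 25 · 5 ≡ 31 (mod 47).
So A = 31. Diego then computes K = A^b mod n = 31^6 mod 47.
31^1 ≡ 31 (mod 47)
31^2 = (31^1)^2 ≡ 31^2 = 961 ≡ 21 (mod 47)
31^4 = (31^2)^2 ≡ 21^2 = 441 ≡ 18 (mod 47)
31^6 = 31^4 · 31^2 ≡ 18 · 21 ≡ 2 (mod 47).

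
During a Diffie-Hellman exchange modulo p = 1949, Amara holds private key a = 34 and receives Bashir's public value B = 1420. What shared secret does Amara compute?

980

Shared key K = 1420^34 mod 1949.
1420^1 ≡ 1420 (mod 1949)
1420^2 = (1420^1)^2 ≡ 1420^2 = 2016400 ≡ 1134 (mod 1949)
1420^4 = (1420^2)^2 ≡ 1134^2 = 1285956 ≡ 1565 (mod 1949)
1420^8 = (1420^4)^2 ≡ 1565^2 = 2449225 ≡ 1281 (mod 1949)
1420^16 = (1420^8)^2 ≡ 1281^2 = 1640961 ≡ 1852 (mod 1949)
1420^32 = (1420^16)^2 ≡ 1852^2 = 3429904 ≡ 1613 (mod 1949)
1420^34 = 1420^32 · 1420^2 ≡ 1613 · 1134 ≡ 980 (mod 1949).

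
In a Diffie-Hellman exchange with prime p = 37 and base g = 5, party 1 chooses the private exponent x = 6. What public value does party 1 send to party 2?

11

Public value = 5^6 (mod 37).
5^1 ≡ 5 (mod 37)
5^2 = (5^1)^2 ≡ 5^2 = 25 ≡ 25 (mod 37)
5^4 = (5^2)^2 ≡ 25^2 = 625 ≡ 33 (mod 37)
5^6 = 5^4 · 5^2 ≡ 33 · 25 ≡ 11 (mod 37).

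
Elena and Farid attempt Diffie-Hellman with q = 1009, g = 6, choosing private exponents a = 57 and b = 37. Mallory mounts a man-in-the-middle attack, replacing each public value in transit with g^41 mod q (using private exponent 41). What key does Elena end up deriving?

Elena receives Mallory's public value M = 6^41 mod 1009 instead of the honest one.
6^1 ≡ 6 (mod 1009)
6^2 = (6^1)^2 ≡ 6^2 = 36 ≡ 36 (mod 1009)
6^4 = (6^2)^2 ≡ 36^2 = 1296 ≡ 287 (mod 1009)
6^8 = (6^4)^2 ≡ 287^2 = 82369 ≡ 640 (mod 1009)
6^16 = (6^8)^2 ≡ 640^2 = 409600 ≡ 955 (mod 1009)
6^32 = (6^16)^2 ≡ 955^2 = 912025 ≡ 898 (mod 1009)
6^41 = 6^32 · 6^8 · 6^1 ≡ 898 · 640 · 6 ≡ 567 (mod 1009).
So M = 567. Elena computes K = M^57 mod 1009.
567^1 ≡ 567 (mod 1009)
567^2 = (567^1)^2 ≡ 567^2 = 321489 ≡ 627 (mod 1009)
567^4 = (567^2)^2 ≡ 627^2 = 393129 ≡ 628 (mod 1009)
567^8 = (567^4)^2 ≡ 628^2 = 394384 ≡ 874 (mod 1009)
567^16 = (567^8)^2 ≡ 874^2 = 763876 ≡ 63 (mod 1009)
567^32 = (567^16)^2 ≡ 63^2 = 3969 ≡ 942 (mod 1009)
567^57 = 567^32 · 567^16 · 567^8 · 567^1 ≡ 942 · 63 · 874 · 567 ≡ 519 (mod 1009).

519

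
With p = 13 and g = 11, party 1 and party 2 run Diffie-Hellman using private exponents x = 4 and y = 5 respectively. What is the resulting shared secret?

9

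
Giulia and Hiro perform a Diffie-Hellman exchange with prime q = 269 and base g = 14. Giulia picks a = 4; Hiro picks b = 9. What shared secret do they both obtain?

239

Hiro sends B = g^b mod q = 14^9 mod 269.
14^1 ≡ 14 (mod 269)
14^2 = (14^1)^2 ≡ 14^2 = 196 ≡ 196 (mod 269)
14^4 = (14^2)^2 ≡ 196^2 = 38416 ≡ 218 (mod 269)
14^8 = (14^4)^2 ≡ 218^2 = 47524 ≡ 180 (mod 269)
14^9 = 14^8 · 14^1 ≡ 180 · 14 ≡ 99 (mod 269).
So B = 99. Giulia then computes K = B^a mod q = 99^4 mod 269.
99^1 ≡ 99 (mod 269)
99^2 = (99^1)^2 ≡ 99^2 = 9801 ≡ 117 (mod 269)
99^4 = (99^2)^2 ≡ 117^2 = 13689 ≡ 239 (mod 269)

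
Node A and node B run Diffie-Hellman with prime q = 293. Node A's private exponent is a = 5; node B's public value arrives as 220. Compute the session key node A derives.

97

Shared key K = 220^5 mod 293.
220^1 ≡ 220 (mod 293)
220^2 = (220^1)^2 ≡ 220^2 = 48400 ≡ 55 (mod 293)
220^4 = (220^2)^2 ≡ 55^2 = 3025 ≡ 95 (mod 293)
220^5 = 220^4 · 220^1 ≡ 95 · 220 ≡ 97 (mod 293).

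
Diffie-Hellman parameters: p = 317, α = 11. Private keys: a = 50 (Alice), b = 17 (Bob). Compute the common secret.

Alice sends A = α^a mod p = 11^50 mod 317.
11^1 ≡ 11 (mod 317)
11^2 = (11^1)^2 ≡ 11^2 = 121 ≡ 121 (mod 317)
11^4 = (11^2)^2 ≡ 121^2 = 14641 ≡ 59 (mod 317)
11^8 = (11^4)^2 ≡ 59^2 = 3481 ≡ 311 (mod 317)
11^16 = (11^8)^2 ≡ 311^2 = 96721 ≡ 36 (mod 317)
11^32 = (11^16)^2 ≡ 36^2 = 1296 ≡ 28 (mod 317)
11^50 = 11^32 · 11^16 · 11^2 ≡ 28 · 36 · 121 ≡ 240 (mod 317).
So A = 240. Bob then computes K = A^b mod p = 240^17 mod 317.
240^1 ≡ 240 (mod 317)
240^2 = (240^1)^2 ≡ 240^2 = 57600 ≡ 223 (mod 317)
240^4 = (240^2)^2 ≡ 223^2 = 49729 ≡ 277 (mod 317)
240^8 = (240^4)^2 ≡ 277^2 = 76729 ≡ 15 (mod 317)
240^16 = (240^8)^2 ≡ 15^2 = 225 ≡ 225 (mod 317)
240^17 = 240^16 · 240^1 ≡ 225 · 240 ≡ 110 (mod 317).

110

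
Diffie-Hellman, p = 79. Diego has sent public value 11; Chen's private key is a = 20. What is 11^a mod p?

13

Shared key K = 11^20 mod 79.
11^1 ≡ 11 (mod 79)
11^2 = (11^1)^2 ≡ 11^2 = 121 ≡ 42 (mod 79)
11^4 = (11^2)^2 ≡ 42^2 = 1764 ≡ 26 (mod 79)
11^8 = (11^4)^2 ≡ 26^2 = 676 ≡ 44 (mod 79)
11^16 = (11^8)^2 ≡ 44^2 = 1936 ≡ 40 (mod 79)
11^20 = 11^16 · 11^4 ≡ 40 · 26 ≡ 13 (mod 79).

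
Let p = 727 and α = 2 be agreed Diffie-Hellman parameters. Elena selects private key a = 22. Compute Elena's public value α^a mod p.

Public value = 2^22 mod 727.
2^1 ≡ 2 (mod 727)
2^2 = (2^1)^2 ≡ 2^2 = 4 ≡ 4 (mod 727)
2^4 = (2^2)^2 ≡ 4^2 = 16 ≡ 16 (mod 727)
2^8 = (2^4)^2 ≡ 16^2 = 256 ≡ 256 (mod 727)
2^16 = (2^8)^2 ≡ 256^2 = 65536 ≡ 106 (mod 727)
2^22 = 2^16 · 2^4 · 2^2 ≡ 106 · 16 · 4 ≡ 241 (mod 727).

241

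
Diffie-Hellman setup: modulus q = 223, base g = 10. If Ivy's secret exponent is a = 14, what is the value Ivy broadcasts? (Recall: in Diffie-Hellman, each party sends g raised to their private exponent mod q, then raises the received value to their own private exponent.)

121

Public value = 10^14 mod 223.
10^1 ≡ 10 (mod 223)
10^2 = (10^1)^2 ≡ 10^2 = 100 ≡ 100 (mod 223)
10^4 = (10^2)^2 ≡ 100^2 = 10000 ≡ 188 (mod 223)
10^8 = (10^4)^2 ≡ 188^2 = 35344 ≡ 110 (mod 223)
10^14 = 10^8 · 10^4 · 10^2 ≡ 110 · 188 · 100 ≡ 121 (mod 223).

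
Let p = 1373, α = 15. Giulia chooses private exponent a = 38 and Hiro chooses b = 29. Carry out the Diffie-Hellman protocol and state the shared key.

Hiro sends B = α^b mod p = 15^29 mod 1373.
15^1 ≡ 15 (mod 1373)
15^2 = (15^1)^2 ≡ 15^2 = 225 ≡ 225 (mod 1373)
15^4 = (15^2)^2 ≡ 225^2 = 50625 ≡ 1197 (mod 1373)
15^8 = (15^4)^2 ≡ 1197^2 = 1432809 ≡ 770 (mod 1373)
15^16 = (15^8)^2 ≡ 770^2 = 592900 ≡ 1137 (mod 1373)
15^29 = 15^16 · 15^8 · 15^4 · 15^1 ≡ 1137 · 770 · 1197 · 15 ≡ 870 (mod 1373).
So B = 870. Giulia then computes K = B^a mod p = 870^38 mod 1373.
870^1 ≡ 870 (mod 1373)
870^2 = (870^1)^2 ≡ 870^2 = 756900 ≡ 377 (mod 1373)
870^4 = (870^2)^2 ≡ 377^2 = 142129 ≡ 710 (mod 1373)
870^8 = (870^4)^2 ≡ 710^2 = 504100 ≡ 209 (mod 1373)
870^16 = (870^8)^2 ≡ 209^2 = 43681 ≡ 1118 (mod 1373)
870^32 = (870^16)^2 ≡ 1118^2 = 1249924 ≡ 494 (mod 1373)
870^38 = 870^32 · 870^4 · 870^2 ≡ 494 · 710 · 377 ≡ 842 (mod 1373).

842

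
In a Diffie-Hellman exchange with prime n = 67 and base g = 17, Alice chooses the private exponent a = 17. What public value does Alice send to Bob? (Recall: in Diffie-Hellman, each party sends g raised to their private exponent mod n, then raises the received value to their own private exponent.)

33

Public value = 17^17 (mod 67).
17^1 ≡ 17 (mod 67)
17^2 = (17^1)^2 ≡ 17^2 = 289 ≡ 21 (mod 67)
17^4 = (17^2)^2 ≡ 21^2 = 441 ≡ 39 (mod 67)
17^8 = (17^4)^2 ≡ 39^2 = 1521 ≡ 47 (mod 67)
17^16 = (17^8)^2 ≡ 47^2 = 2209 ≡ 65 (mod 67)
17^17 = 17^16 · 17^1 ≡ 65 · 17 ≡ 33 (mod 67).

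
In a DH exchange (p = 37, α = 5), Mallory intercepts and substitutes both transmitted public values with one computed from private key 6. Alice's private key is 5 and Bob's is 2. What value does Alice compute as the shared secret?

27

Alice receives Mallory's public value M = 5^6 mod 37 instead of the honest one.
5^1 ≡ 5 (mod 37)
5^2 = (5^1)^2 ≡ 5^2 = 25 ≡ 25 (mod 37)
5^4 = (5^2)^2 ≡ 25^2 = 625 ≡ 33 (mod 37)
5^6 = 5^4 · 5^2 ≡ 33 · 25 ≡ 11 (mod 37).
So M = 11. Alice computes K = M^5 mod 37.
11^1 ≡ 11 (mod 37)
11^2 = (11^1)^2 ≡ 11^2 = 121 ≡ 10 (mod 37)
11^4 = (11^2)^2 ≡ 10^2 = 100 ≡ 26 (mod 37)
11^5 = 11^4 · 11^1 ≡ 26 · 11 ≡ 27 (mod 37).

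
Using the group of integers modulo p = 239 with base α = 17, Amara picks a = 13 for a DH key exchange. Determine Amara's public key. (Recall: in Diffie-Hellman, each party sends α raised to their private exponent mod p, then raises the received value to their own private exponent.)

Public value = 17^13 (mod 239).
17^1 ≡ 17 (mod 239)
17^2 = (17^1)^2 ≡ 17^2 = 289 ≡ 50 (mod 239)
17^4 = (17^2)^2 ≡ 50^2 = 2500 ≡ 110 (mod 239)
17^8 = (17^4)^2 ≡ 110^2 = 12100 ≡ 150 (mod 239)
17^13 = 17^8 · 17^4 · 17^1 ≡ 150 · 110 · 17 ≡ 153 (mod 239).

153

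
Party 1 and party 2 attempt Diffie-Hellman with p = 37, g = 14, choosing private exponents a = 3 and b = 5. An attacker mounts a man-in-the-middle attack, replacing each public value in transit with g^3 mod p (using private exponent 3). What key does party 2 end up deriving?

6

Party 2 receives an attacker's public value M = 14^3 mod 37 instead of the honest one.
14^1 ≡ 14 (mod 37)
14^2 = (14^1)^2 ≡ 14^2 = 196 ≡ 11 (mod 37)
14^3 = 14^2 · 14^1 ≡ 11 · 14 ≡ 6 (mod 37).
So M = 6. Party 2 computes K = M^5 mod 37.
6^1 ≡ 6 (mod 37)
6^2 = (6^1)^2 ≡ 6^2 = 36 ≡ 36 (mod 37)
6^4 = (6^2)^2 ≡ 36^2 = 1296 ≡ 1 (mod 37)
6^5 = 6^4 · 6^1 ≡ 1 · 6 ≡ 6 (mod 37).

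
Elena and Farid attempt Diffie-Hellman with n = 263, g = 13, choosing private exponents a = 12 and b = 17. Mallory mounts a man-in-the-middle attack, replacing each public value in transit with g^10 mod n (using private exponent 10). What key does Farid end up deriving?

253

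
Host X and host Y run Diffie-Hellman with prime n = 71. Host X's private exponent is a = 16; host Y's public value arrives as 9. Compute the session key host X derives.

50

Shared key K = 9^16 mod 71.
9^1 ≡ 9 (mod 71)
9^2 = (9^1)^2 ≡ 9^2 = 81 ≡ 10 (mod 71)
9^4 = (9^2)^2 ≡ 10^2 = 100 ≡ 29 (mod 71)
9^8 = (9^4)^2 ≡ 29^2 = 841 ≡ 60 (mod 71)
9^16 = (9^8)^2 ≡ 60^2 = 3600 ≡ 50 (mod 71)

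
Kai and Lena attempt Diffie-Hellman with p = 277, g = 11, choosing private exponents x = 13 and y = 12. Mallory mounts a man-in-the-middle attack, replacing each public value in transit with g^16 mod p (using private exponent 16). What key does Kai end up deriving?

171

Kai receives Mallory's public value M = 11^16 mod 277 instead of the honest one.
11^1 ≡ 11 (mod 277)
11^2 = (11^1)^2 ≡ 11^2 = 121 ≡ 121 (mod 277)
11^4 = (11^2)^2 ≡ 121^2 = 14641 ≡ 237 (mod 277)
11^8 = (11^4)^2 ≡ 237^2 = 56169 ≡ 215 (mod 277)
11^16 = (11^8)^2 ≡ 215^2 = 46225 ≡ 243 (mod 277)
So M = 243. Kai computes K = M^13 mod 277.
243^1 ≡ 243 (mod 277)
243^2 = (243^1)^2 ≡ 243^2 = 59049 ≡ 48 (mod 277)
243^4 = (243^2)^2 ≡ 48^2 = 2304 ≡ 88 (mod 277)
243^8 = (243^4)^2 ≡ 88^2 = 7744 ≡ 265 (mod 277)
243^13 = 243^8 · 243^4 · 243^1 ≡ 265 · 88 · 243 ≡ 171 (mod 277).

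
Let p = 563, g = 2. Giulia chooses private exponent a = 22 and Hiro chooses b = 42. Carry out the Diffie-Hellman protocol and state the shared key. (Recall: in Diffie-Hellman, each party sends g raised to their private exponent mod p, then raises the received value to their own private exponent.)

Giulia sends A = g^a mod p = 2^22 mod 563.
2^1 ≡ 2 (mod 563)
2^2 = (2^1)^2 ≡ 2^2 = 4 ≡ 4 (mod 563)
2^4 = (2^2)^2 ≡ 4^2 = 16 ≡ 16 (mod 563)
2^8 = (2^4)^2 ≡ 16^2 = 256 ≡ 256 (mod 563)
2^16 = (2^8)^2 ≡ 256^2 = 65536 ≡ 228 (mod 563)
2^22 = 2^16 · 2^4 · 2^2 ≡ 228 · 16 · 4 ≡ 517 (mod 563).
So A = 517. Hiro then computes K = A^b mod p = 517^42 mod 563.
517^1 ≡ 517 (mod 563)
517^2 = (517^1)^2 ≡ 517^2 = 267289 ≡ 427 (mod 563)
517^4 = (517^2)^2 ≡ 427^2 = 182329 ≡ 480 (mod 563)
517^8 = (517^4)^2 ≡ 480^2 = 230400 ≡ 133 (mod 563)
517^16 = (517^8)^2 ≡ 133^2 = 17689 ≡ 236 (mod 563)
517^32 = (517^16)^2 ≡ 236^2 = 55696 ≡ 522 (mod 563)
517^42 = 517^32 · 517^8 · 517^2 ≡ 522 · 133 · 427 ≡ 137 (mod 563).

137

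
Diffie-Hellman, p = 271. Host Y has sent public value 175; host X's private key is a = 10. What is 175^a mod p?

Shared key K = 175^10 mod 271.
175^1 ≡ 175 (mod 271)
175^2 = (175^1)^2 ≡ 175^2 = 30625 ≡ 2 (mod 271)
175^4 = (175^2)^2 ≡ 2^2 = 4 ≡ 4 (mod 271)
175^8 = (175^4)^2 ≡ 4^2 = 16 ≡ 16 (mod 271)
175^10 = 175^8 · 175^2 ≡ 16 · 2 ≡ 32 (mod 271).

32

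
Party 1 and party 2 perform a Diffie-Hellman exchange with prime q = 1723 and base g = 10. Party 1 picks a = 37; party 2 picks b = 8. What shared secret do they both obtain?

91

Party 1 sends A = g^a mod q = 10^37 mod 1723.
10^1 ≡ 10 (mod 1723)
10^2 = (10^1)^2 ≡ 10^2 = 100 ≡ 100 (mod 1723)
10^4 = (10^2)^2 ≡ 100^2 = 10000 ≡ 1385 (mod 1723)
10^8 = (10^4)^2 ≡ 1385^2 = 1918225 ≡ 526 (mod 1723)
10^16 = (10^8)^2 ≡ 526^2 = 276676 ≡ 996 (mod 1723)
10^32 = (10^16)^2 ≡ 996^2 = 992016 ≡ 1291 (mod 1723)
10^37 = 10^32 · 10^4 · 10^1 ≡ 1291 · 1385 · 10 ≡ 779 (mod 1723).
So A = 779. Party 2 then computes K = A^b mod q = 779^8 mod 1723.
779^1 ≡ 779 (mod 1723)
779^2 = (779^1)^2 ≡ 779^2 = 606841 ≡ 345 (mod 1723)
779^4 = (779^2)^2 ≡ 345^2 = 119025 ≡ 138 (mod 1723)
779^8 = (779^4)^2 ≡ 138^2 = 19044 ≡ 91 (mod 1723)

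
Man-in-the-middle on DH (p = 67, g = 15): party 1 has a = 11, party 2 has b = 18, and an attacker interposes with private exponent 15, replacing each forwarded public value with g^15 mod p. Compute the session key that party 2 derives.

22

Party 2 receives an attacker's public value M = 15^15 mod 67 instead of the honest one.
15^1 ≡ 15 (mod 67)
15^2 = (15^1)^2 ≡ 15^2 = 225 ≡ 24 (mod 67)
15^4 = (15^2)^2 ≡ 24^2 = 576 ≡ 40 (mod 67)
15^8 = (15^4)^2 ≡ 40^2 = 1600 ≡ 59 (mod 67)
15^15 = 15^8 · 15^4 · 15^2 · 15^1 ≡ 59 · 40 · 24 · 15 ≡ 40 (mod 67).
So M = 40. Party 2 computes K = M^18 mod 67.
40^1 ≡ 40 (mod 67)
40^2 = (40^1)^2 ≡ 40^2 = 1600 ≡ 59 (mod 67)
40^4 = (40^2)^2 ≡ 59^2 = 3481 ≡ 64 (mod 67)
40^8 = (40^4)^2 ≡ 64^2 = 4096 ≡ 9 (mod 67)
40^16 = (40^8)^2 ≡ 9^2 = 81 ≡ 14 (mod 67)
40^18 = 40^16 · 40^2 ≡ 14 · 59 ≡ 22 (mod 67).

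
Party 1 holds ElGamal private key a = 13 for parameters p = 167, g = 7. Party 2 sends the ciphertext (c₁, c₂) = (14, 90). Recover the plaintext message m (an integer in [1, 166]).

5

Shared mask s = c₁^a mod p = 14^13 mod 167.
14^1 ≡ 14 (mod 167)
14^2 = (14^1)^2 ≡ 14^2 = 196 ≡ 29 (mod 167)
14^4 = (14^2)^2 ≡ 29^2 = 841 ≡ 6 (mod 167)
14^8 = (14^4)^2 ≡ 6^2 = 36 ≡ 36 (mod 167)
14^13 = 14^8 · 14^4 · 14^1 ≡ 36 · 6 · 14 ≡ 18 (mod 167).
So s = 18; s⁻¹ ≡ 65 (mod 167).
m = c₂ · s⁻¹ mod 167 = 90 · 65 mod 167 = 5.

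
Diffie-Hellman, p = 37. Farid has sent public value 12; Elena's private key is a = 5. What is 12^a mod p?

7

Shared key K = 12^5 mod 37.
12^1 ≡ 12 (mod 37)
12^2 = (12^1)^2 ≡ 12^2 = 144 ≡ 33 (mod 37)
12^4 = (12^2)^2 ≡ 33^2 = 1089 ≡ 16 (mod 37)
12^5 = 12^4 · 12^1 ≡ 16 · 12 ≡ 7 (mod 37).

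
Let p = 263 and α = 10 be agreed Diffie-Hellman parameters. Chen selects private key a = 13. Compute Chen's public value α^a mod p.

Public value = 10^13 mod 263.
10^1 ≡ 10 (mod 263)
10^2 = (10^1)^2 ≡ 10^2 = 100 ≡ 100 (mod 263)
10^4 = (10^2)^2 ≡ 100^2 = 10000 ≡ 6 (mod 263)
10^8 = (10^4)^2 ≡ 6^2 = 36 ≡ 36 (mod 263)
10^13 = 10^8 · 10^4 · 10^1 ≡ 36 · 6 · 10 ≡ 56 (mod 263).

56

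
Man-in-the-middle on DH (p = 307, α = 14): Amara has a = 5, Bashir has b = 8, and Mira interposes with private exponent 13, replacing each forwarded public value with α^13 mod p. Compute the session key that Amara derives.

78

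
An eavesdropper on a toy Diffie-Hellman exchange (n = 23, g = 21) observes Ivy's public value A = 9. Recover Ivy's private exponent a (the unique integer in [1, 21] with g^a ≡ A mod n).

16

Try successive powers of 21 modulo 23:
21^1 ≡ 21
21^2 ≡ 4
21^3 ≡ 15
21^4 ≡ 16
21^5 ≡ 14
21^6 ≡ 18
21^7 ≡ 10
21^8 ≡ 3
21^9 ≡ 17
21^10 ≡ 12
21^11 ≡ 22
21^12 ≡ 2
21^13 ≡ 19
21^14 ≡ 8
21^15 ≡ 7
21^16 ≡ 9
Found: a = 16.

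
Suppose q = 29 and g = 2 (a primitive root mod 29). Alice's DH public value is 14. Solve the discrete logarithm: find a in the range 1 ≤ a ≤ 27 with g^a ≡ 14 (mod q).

13

Try successive powers of 2 modulo 29:
2^1 ≡ 2
2^2 ≡ 4
2^3 ≡ 8
2^4 ≡ 16
2^5 ≡ 3
2^6 ≡ 6
2^7 ≡ 12
2^8 ≡ 24
2^9 ≡ 19
2^10 ≡ 9
2^11 ≡ 18
2^12 ≡ 7
2^13 ≡ 14
Found: a = 13.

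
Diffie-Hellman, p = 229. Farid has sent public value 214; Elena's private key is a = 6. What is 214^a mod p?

165

Shared key K = 214^6 mod 229.
214^1 ≡ 214 (mod 229)
214^2 = (214^1)^2 ≡ 214^2 = 45796 ≡ 225 (mod 229)
214^4 = (214^2)^2 ≡ 225^2 = 50625 ≡ 16 (mod 229)
214^6 = 214^4 · 214^2 ≡ 16 · 225 ≡ 165 (mod 229).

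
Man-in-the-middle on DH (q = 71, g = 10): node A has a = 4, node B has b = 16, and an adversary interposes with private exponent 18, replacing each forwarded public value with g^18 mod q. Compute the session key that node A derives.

Node A receives an adversary's public value M = 10^18 mod 71 instead of the honest one.
10^1 ≡ 10 (mod 71)
10^2 = (10^1)^2 ≡ 10^2 = 100 ≡ 29 (mod 71)
10^4 = (10^2)^2 ≡ 29^2 = 841 ≡ 60 (mod 71)
10^8 = (10^4)^2 ≡ 60^2 = 3600 ≡ 50 (mod 71)
10^16 = (10^8)^2 ≡ 50^2 = 2500 ≡ 15 (mod 71)
10^18 = 10^16 · 10^2 ≡ 15 · 29 ≡ 9 (mod 71).
So M = 9. Node A computes K = M^4 mod 71.
9^1 ≡ 9 (mod 71)
9^2 = (9^1)^2 ≡ 9^2 = 81 ≡ 10 (mod 71)
9^4 = (9^2)^2 ≡ 10^2 = 100 ≡ 29 (mod 71)

29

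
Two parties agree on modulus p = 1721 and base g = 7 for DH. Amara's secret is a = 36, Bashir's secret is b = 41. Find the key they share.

Bashir sends B = g^b mod p = 7^41 mod 1721.
7^1 ≡ 7 (mod 1721)
7^2 = (7^1)^2 ≡ 7^2 = 49 ≡ 49 (mod 1721)
7^4 = (7^2)^2 ≡ 49^2 = 2401 ≡ 680 (mod 1721)
7^8 = (7^4)^2 ≡ 680^2 = 462400 ≡ 1172 (mod 1721)
7^16 = (7^8)^2 ≡ 1172^2 = 1373584 ≡ 226 (mod 1721)
7^32 = (7^16)^2 ≡ 226^2 = 51076 ≡ 1167 (mod 1721)
7^41 = 7^32 · 7^8 · 7^1 ≡ 1167 · 1172 · 7 ≡ 145 (mod 1721).
So B = 145. Amara then computes K = B^a mod p = 145^36 mod 1721.
145^1 ≡ 145 (mod 1721)
145^2 = (145^1)^2 ≡ 145^2 = 21025 ≡ 373 (mod 1721)
145^4 = (145^2)^2 ≡ 373^2 = 139129 ≡ 1449 (mod 1721)
145^8 = (145^4)^2 ≡ 1449^2 = 2099601 ≡ 1702 (mod 1721)
145^16 = (145^8)^2 ≡ 1702^2 = 2896804 ≡ 361 (mod 1721)
145^32 = (145^16)^2 ≡ 361^2 = 130321 ≡ 1246 (mod 1721)
145^36 = 145^32 · 145^4 ≡ 1246 · 1449 ≡ 125 (mod 1721).

125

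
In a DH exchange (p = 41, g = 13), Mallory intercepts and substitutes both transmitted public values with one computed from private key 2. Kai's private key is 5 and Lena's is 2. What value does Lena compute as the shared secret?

Lena receives Mallory's public value M = 13^2 mod 41 instead of the honest one.
13^1 ≡ 13 (mod 41)
13^2 = (13^1)^2 ≡ 13^2 = 169 ≡ 5 (mod 41)
So M = 5. Lena computes K = M^2 mod 41.
5^1 ≡ 5 (mod 41)
5^2 = (5^1)^2 ≡ 5^2 = 25 ≡ 25 (mod 41)

25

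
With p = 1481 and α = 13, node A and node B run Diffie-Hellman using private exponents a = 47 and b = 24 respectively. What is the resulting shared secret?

Node A sends A = α^a mod p = 13^47 mod 1481.
13^1 ≡ 13 (mod 1481)
13^2 = (13^1)^2 ≡ 13^2 = 169 ≡ 169 (mod 1481)
13^4 = (13^2)^2 ≡ 169^2 = 28561 ≡ 422 (mod 1481)
13^8 = (13^4)^2 ≡ 422^2 = 178084 ≡ 364 (mod 1481)
13^16 = (13^8)^2 ≡ 364^2 = 132496 ≡ 687 (mod 1481)
13^32 = (13^16)^2 ≡ 687^2 = 471969 ≡ 1011 (mod 1481)
13^47 = 13^32 · 13^8 · 13^4 · 13^2 · 13^1 ≡ 1011 · 364 · 422 · 169 · 13 ≡ 795 (mod 1481).
So A = 795. Node B then computes K = A^b mod p = 795^24 mod 1481.
795^1 ≡ 795 (mod 1481)
795^2 = (795^1)^2 ≡ 795^2 = 632025 ≡ 1119 (mod 1481)
795^4 = (795^2)^2 ≡ 1119^2 = 1252161 ≡ 716 (mod 1481)
795^8 = (795^4)^2 ≡ 716^2 = 512656 ≡ 230 (mod 1481)
795^16 = (795^8)^2 ≡ 230^2 = 52900 ≡ 1065 (mod 1481)
795^24 = 795^16 · 795^8 ≡ 1065 · 230 ≡ 585 (mod 1481).

585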